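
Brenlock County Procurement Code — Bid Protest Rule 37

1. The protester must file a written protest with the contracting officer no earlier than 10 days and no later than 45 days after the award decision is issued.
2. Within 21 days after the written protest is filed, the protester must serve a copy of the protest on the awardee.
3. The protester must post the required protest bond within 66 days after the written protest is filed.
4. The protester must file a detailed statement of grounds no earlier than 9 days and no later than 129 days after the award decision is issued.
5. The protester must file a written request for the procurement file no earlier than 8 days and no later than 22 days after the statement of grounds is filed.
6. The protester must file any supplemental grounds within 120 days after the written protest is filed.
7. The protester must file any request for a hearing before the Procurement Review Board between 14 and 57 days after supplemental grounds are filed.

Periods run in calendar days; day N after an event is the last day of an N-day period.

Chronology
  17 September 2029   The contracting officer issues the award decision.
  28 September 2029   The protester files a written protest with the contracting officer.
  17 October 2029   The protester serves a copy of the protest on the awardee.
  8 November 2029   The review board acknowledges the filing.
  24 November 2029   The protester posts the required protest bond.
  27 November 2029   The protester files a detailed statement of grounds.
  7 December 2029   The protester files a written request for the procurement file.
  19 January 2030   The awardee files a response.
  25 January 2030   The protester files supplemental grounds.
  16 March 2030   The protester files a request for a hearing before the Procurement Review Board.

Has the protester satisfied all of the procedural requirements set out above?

(1) the permitted window runs from 17 September 2029 + 10 = 27 September 2029 to 17 September 2029 + 45 = 1 November 2029; done 28 September 2029, which is between those dates.
(2) due by 28 September 2029 + 21 days = 19 October 2029; 17 October 2029 is within that limit.
(3) due by 28 September 2029 + 66 days = 3 December 2029; done 24 November 2029 — timely.
(4) the permitted window runs from 17 September 2029 + 9 = 26 September 2029 to 17 September 2029 + 129 = 24 January 2030; 27 November 2029 falls inside that range.
(5) the permitted window runs from 27 November 2029 + 8 = 5 December 2029 to 27 November 2029 + 22 = 19 December 2029; done 7 December 2029 — within the window.
(6) due by 28 September 2029 + 120 days = 26 January 2030; done 25 January 2030 — timely.
(7) the permitted window runs from 25 January 2030 + 14 = 8 February 2030 to 25 January 2030 + 57 = 23 March 2030; done 16 March 2030, which is between those dates.

Yes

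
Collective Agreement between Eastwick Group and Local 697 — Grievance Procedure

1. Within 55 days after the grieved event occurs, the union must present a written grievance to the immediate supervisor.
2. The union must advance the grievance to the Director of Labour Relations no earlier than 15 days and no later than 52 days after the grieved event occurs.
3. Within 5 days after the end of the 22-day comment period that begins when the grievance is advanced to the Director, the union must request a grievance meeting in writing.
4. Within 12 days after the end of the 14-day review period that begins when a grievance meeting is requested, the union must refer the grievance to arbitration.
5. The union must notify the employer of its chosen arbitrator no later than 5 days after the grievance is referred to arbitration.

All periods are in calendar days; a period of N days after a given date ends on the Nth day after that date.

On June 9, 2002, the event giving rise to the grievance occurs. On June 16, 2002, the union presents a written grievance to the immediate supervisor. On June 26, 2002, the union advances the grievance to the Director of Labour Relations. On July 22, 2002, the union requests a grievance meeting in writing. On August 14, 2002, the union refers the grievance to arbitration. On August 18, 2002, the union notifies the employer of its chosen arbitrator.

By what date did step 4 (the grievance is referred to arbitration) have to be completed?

August 17, 2002

A grievance meeting is requested on July 22, 2002; the 14-day review period therefore ends August 5, 2002, and step 4 runs from that date. 12 days after August 5, 2002 is August 17, 2002.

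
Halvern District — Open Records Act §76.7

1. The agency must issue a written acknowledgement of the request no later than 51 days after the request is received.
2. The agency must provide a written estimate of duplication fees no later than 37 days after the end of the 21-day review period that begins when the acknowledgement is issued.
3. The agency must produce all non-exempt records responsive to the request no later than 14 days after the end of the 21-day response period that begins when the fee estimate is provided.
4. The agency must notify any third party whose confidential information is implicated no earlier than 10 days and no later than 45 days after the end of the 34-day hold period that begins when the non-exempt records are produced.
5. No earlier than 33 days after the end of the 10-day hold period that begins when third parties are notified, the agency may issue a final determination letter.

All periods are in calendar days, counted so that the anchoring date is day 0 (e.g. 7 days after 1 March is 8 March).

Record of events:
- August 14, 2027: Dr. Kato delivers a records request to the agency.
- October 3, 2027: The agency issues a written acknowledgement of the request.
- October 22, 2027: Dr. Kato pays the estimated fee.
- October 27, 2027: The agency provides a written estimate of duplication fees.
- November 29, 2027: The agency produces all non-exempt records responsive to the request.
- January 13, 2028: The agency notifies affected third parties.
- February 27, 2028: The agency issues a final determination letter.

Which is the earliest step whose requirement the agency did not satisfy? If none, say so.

None — every step was satisfied

Step 1 — counting 51 days from August 14, 2027 (when the request is received) gives a deadline of October 4, 2027; done October 3, 2027 — timely.
Step 2 — counting 37 days from October 24, 2027 (end of the 21-day review period, which began when the acknowledgement is issued on October 3, 2027) gives a deadline of November 30, 2027; done October 27, 2027 — timely.
Step 3 — counting 14 days from November 17, 2027 (end of the 21-day response period, which began when the fee estimate is provided on October 27, 2027) gives a deadline of December 1, 2027; November 29, 2027 is within that limit.
Step 4 — 10 and 45 days from January 2, 2028 (end of the 34-day hold period, which began when the non-exempt records are produced on November 29, 2027) are January 12, 2028 and February 16, 2028 respectively; done January 13, 2028, which is between those dates.
Step 5 — must wait 33 days from January 23, 2028 (end of the 10-day hold period, which began when third parties are notified on January 13, 2028), so not before February 25, 2028; done February 27, 2028 — permitted.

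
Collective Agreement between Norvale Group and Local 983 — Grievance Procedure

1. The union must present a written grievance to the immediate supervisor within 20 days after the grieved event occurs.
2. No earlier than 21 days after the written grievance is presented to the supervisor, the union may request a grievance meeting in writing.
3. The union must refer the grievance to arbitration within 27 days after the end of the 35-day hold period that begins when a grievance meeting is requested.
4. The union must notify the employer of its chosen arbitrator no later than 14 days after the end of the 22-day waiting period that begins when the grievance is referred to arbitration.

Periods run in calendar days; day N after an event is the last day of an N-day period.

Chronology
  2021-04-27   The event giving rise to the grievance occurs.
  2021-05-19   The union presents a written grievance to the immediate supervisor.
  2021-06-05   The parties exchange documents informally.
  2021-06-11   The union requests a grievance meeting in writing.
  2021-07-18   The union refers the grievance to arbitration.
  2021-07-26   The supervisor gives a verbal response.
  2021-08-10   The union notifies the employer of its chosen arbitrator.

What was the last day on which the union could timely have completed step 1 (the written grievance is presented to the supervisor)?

2021-05-17

Step 1 runs from 2021-04-27, when the grieved event occurs. 20 days after 2021-04-27 is 2021-05-17.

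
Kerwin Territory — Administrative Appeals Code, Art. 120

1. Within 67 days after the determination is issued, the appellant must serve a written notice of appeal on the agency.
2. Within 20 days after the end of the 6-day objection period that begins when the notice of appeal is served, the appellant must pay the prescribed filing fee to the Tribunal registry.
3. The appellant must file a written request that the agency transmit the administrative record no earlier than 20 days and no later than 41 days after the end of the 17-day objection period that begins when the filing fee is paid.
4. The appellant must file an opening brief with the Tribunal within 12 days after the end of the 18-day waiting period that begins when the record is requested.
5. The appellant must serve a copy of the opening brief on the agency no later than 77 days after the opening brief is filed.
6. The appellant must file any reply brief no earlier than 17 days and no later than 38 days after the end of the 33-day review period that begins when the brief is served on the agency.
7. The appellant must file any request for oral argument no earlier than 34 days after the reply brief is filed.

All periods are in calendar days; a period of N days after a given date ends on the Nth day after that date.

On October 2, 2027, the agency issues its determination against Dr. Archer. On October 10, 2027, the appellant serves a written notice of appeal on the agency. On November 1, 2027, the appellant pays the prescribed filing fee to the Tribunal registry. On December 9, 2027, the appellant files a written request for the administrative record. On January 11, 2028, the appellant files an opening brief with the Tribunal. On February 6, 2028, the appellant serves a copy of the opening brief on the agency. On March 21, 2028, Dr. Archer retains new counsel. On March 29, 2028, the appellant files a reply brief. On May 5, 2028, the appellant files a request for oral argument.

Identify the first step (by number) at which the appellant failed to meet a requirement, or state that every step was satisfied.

(1) due by October 2, 2027 + 67 days = December 8, 2027; October 10, 2027 is within that limit.
(2) due by October 16, 2027 + 20 days = November 5, 2027; November 1, 2027 is within that limit.
(3) the permitted window runs from November 18, 2027 + 20 = December 8, 2027 to November 18, 2027 + 41 = December 29, 2027; done December 9, 2027, which is between those dates.
(4) due by December 27, 2027 + 12 days = January 8, 2028; not done until January 11, 2028, 3 days after the deadline.
The analysis stops there.

Step 4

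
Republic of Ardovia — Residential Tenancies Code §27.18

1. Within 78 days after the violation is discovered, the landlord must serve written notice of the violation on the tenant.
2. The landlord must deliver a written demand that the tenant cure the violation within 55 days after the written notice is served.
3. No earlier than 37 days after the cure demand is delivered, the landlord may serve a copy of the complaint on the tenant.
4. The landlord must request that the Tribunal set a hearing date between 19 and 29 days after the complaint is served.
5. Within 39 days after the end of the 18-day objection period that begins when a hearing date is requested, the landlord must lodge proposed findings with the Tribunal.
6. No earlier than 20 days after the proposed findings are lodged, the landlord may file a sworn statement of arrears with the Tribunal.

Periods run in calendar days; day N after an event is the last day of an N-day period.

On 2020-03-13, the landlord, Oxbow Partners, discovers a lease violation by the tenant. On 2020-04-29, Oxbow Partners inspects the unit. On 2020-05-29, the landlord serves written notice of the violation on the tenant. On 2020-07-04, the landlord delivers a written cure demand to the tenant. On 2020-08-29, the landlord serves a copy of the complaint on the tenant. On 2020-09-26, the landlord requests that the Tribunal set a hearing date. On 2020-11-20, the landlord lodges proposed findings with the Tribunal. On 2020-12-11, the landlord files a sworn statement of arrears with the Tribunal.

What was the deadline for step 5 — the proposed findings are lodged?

A hearing date is requested on 2020-09-26; the 18-day objection period therefore ends 2020-10-14, and step 5 runs from that date. 39 days after 2020-10-14 is 2020-11-22.

2020-11-22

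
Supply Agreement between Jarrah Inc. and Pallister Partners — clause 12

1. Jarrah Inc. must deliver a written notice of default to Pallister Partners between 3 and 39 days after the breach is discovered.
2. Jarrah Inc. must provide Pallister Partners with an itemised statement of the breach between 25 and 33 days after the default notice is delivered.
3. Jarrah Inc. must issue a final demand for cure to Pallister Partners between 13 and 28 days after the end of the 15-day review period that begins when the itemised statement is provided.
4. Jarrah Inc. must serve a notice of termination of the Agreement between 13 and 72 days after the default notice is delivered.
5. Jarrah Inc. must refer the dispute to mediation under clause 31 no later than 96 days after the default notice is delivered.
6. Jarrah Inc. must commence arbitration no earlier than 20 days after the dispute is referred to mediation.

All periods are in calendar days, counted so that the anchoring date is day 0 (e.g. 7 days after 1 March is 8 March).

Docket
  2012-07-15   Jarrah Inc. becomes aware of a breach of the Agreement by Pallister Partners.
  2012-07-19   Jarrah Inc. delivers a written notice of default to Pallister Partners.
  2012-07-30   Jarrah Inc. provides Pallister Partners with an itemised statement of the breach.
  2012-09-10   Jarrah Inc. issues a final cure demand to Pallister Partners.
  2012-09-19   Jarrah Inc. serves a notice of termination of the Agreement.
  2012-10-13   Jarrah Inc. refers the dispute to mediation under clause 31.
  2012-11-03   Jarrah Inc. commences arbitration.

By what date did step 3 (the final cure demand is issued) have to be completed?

2012-09-11

The itemised statement is provided on 2012-07-30; the 15-day review period therefore ends 2012-08-14, and step 3 runs from that date. The window is 13–28 days after 2012-08-14; it closes on 2012-09-11.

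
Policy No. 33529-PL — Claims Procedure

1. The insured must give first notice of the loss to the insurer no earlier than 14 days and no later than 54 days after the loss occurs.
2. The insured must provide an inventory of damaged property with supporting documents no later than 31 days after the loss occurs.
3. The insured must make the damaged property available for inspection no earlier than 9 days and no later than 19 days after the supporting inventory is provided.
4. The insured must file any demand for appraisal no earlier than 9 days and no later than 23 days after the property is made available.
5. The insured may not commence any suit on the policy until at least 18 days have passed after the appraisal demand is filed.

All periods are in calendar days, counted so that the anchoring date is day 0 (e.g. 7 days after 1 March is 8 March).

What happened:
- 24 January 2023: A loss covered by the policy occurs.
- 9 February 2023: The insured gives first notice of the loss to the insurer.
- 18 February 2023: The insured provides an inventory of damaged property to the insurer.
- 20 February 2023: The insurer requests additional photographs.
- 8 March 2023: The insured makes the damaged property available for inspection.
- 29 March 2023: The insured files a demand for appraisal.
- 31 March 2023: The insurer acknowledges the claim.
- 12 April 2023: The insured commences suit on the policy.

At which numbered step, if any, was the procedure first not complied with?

Step 5

Step 1 — 14 and 54 days from 24 January 2023 (when the loss occurs) are 7 February 2023 and 19 March 2023 respectively; 9 February 2023 falls inside that range.
Step 2 — counting 31 days from 24 January 2023 (when the loss occurs) gives a deadline of 24 February 2023; completed 18 February 2023, before the deadline.
Step 3 — 9 and 19 days from 18 February 2023 (when the supporting inventory is provided) are 27 February 2023 and 9 March 2023 respectively; done 8 March 2023 — within the window.
Step 4 — 9 and 23 days from 8 March 2023 (when the property is made available) are 17 March 2023 and 31 March 2023 respectively; done 29 March 2023 — within the window.
Step 5 — must wait 18 days from 29 March 2023 (when the appraisal demand is filed), so not before 16 April 2023; done 12 April 2023 — 4 days too early.
No need to go further; step 5 was not satisfied.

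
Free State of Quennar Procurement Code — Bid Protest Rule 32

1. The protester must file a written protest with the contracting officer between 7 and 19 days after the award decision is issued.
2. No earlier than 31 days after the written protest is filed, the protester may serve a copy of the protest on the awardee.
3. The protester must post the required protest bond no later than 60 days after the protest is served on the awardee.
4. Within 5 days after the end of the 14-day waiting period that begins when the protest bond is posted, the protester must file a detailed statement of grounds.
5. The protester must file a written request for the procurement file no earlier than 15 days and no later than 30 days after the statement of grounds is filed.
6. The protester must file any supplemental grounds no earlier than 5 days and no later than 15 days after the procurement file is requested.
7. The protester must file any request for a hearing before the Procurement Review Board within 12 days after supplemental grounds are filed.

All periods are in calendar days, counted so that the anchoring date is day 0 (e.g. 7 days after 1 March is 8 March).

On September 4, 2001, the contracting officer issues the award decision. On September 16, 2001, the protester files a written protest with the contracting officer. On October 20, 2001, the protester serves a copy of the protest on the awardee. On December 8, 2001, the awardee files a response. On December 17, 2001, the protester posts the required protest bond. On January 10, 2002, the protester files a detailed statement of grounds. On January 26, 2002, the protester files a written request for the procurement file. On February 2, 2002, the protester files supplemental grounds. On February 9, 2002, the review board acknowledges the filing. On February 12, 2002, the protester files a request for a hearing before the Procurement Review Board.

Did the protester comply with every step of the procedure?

No

Step 1 — 7 and 19 days from September 4, 2001 (when the award decision is issued) are September 11, 2001 and September 23, 2001 respectively; done September 16, 2001 — within the window.
Step 2 — must wait 31 days from September 16, 2001 (when the written protest is filed), so not before October 17, 2001; October 20, 2001 is on or after that date.
Step 3 — counting 60 days from October 20, 2001 (when the protest is served on the awardee) gives a deadline of December 19, 2001; completed December 17, 2001, before the deadline.
Step 4 — counting 5 days from December 31, 2001 (end of the 14-day waiting period, which began when the protest bond is posted on December 17, 2001) gives a deadline of January 5, 2002; done January 10, 2002 — 5 days late.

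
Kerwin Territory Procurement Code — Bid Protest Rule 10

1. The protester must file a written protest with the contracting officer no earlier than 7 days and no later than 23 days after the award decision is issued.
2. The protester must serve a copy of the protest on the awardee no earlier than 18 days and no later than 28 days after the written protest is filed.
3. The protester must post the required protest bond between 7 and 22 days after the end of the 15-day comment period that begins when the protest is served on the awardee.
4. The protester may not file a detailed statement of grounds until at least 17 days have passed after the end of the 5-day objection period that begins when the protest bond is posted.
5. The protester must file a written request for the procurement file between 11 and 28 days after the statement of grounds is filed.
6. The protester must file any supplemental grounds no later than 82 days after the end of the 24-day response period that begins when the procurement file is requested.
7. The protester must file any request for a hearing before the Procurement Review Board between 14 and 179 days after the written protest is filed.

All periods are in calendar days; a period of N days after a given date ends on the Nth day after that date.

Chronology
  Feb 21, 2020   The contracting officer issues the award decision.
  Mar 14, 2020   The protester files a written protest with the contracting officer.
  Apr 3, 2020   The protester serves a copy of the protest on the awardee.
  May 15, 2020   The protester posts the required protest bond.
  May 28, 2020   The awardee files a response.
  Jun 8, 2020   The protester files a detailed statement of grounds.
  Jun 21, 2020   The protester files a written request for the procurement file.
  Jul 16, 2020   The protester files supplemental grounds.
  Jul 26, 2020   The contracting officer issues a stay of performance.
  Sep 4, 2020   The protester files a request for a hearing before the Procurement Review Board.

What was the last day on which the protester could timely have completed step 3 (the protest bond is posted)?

May 10, 2020

The protest is served on the awardee on Apr 3, 2020; the 15-day comment period therefore ends Apr 18, 2020, and step 3 runs from that date. The window is 7–22 days after Apr 18, 2020; it closes on May 10, 2020.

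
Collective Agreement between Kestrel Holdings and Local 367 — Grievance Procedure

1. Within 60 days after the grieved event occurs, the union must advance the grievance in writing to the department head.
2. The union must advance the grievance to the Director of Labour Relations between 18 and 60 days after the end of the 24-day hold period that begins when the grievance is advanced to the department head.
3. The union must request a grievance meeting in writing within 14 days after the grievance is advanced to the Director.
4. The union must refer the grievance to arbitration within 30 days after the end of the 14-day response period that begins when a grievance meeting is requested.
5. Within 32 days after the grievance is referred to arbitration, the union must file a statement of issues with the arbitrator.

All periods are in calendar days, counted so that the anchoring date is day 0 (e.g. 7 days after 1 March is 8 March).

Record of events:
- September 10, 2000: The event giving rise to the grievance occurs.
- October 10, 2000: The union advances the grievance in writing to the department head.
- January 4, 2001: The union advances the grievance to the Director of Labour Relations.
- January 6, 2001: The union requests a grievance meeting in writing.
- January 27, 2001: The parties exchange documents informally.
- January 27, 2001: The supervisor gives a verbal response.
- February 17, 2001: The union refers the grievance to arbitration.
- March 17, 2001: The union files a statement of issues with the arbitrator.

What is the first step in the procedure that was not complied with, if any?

Step 2

Step 1: 60 days after September 10, 2000 (when the grieved event occurs) is November 9, 2000; October 10, 2000 is within that limit.
Step 2: the window is 18–60 days after November 3, 2000 (end of the 24-day hold period, which began when the grievance is advanced to the department head on October 10, 2000), so November 21, 2000 through January 2, 2001; January 4, 2001 is 2 days past the end of the window.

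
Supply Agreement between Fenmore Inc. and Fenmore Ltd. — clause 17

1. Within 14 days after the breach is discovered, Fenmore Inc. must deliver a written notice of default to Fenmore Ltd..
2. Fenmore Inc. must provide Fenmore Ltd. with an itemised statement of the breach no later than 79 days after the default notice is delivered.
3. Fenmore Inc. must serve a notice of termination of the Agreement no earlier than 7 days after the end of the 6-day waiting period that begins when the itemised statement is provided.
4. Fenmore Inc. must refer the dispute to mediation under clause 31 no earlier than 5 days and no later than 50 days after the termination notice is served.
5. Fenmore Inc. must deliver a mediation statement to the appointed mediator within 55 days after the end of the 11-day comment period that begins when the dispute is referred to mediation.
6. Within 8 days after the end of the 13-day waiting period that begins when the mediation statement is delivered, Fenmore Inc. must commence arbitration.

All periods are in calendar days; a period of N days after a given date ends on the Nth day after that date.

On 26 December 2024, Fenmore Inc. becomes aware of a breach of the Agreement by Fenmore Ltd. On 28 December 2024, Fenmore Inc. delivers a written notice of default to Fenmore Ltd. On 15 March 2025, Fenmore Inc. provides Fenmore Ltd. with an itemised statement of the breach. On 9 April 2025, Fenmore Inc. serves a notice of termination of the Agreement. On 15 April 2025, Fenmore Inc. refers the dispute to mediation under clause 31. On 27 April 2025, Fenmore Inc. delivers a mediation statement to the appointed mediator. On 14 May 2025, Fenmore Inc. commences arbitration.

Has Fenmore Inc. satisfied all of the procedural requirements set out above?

Step 1 — counting 14 days from 26 December 2024 (when the breach is discovered) gives a deadline of 9 January 2025; 28 December 2024 is within that limit.
Step 2 — counting 79 days from 28 December 2024 (when the default notice is delivered) gives a deadline of 17 March 2025; completed 15 March 2025, before the deadline.
Step 3 — must wait 7 days from 21 March 2025 (end of the 6-day waiting period, which began when the itemised statement is provided on 15 March 2025), so not before 28 March 2025; 9 April 2025 is on or after that date.
Step 4 — 5 and 50 days from 9 April 2025 (when the termination notice is served) are 14 April 2025 and 29 May 2025 respectively; done 15 April 2025, which is between those dates.
Step 5 — counting 55 days from 26 April 2025 (end of the 11-day comment period, which began when the dispute is referred to mediation on 15 April 2025) gives a deadline of 20 June 2025; done 27 April 2025 — timely.
Step 6 — counting 8 days from 10 May 2025 (end of the 13-day waiting period, which began when the mediation statement is delivered on 27 April 2025) gives a deadline of 18 May 2025; done 14 May 2025 — timely.

Yes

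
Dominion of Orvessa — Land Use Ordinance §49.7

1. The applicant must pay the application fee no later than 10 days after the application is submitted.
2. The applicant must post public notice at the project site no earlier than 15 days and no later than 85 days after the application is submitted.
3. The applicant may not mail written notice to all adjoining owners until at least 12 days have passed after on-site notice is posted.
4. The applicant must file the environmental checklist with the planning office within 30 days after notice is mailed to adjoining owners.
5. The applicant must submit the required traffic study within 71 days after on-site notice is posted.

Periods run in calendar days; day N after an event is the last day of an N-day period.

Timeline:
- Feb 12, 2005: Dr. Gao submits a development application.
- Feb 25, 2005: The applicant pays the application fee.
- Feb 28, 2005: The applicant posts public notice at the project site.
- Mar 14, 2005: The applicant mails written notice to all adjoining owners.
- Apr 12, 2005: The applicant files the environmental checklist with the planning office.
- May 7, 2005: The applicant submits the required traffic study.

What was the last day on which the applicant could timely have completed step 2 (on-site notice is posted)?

Step 2 runs from Feb 12, 2005, when the application is submitted. The window is 15–85 days after Feb 12, 2005; it closes on May 8, 2005.

May 8, 2005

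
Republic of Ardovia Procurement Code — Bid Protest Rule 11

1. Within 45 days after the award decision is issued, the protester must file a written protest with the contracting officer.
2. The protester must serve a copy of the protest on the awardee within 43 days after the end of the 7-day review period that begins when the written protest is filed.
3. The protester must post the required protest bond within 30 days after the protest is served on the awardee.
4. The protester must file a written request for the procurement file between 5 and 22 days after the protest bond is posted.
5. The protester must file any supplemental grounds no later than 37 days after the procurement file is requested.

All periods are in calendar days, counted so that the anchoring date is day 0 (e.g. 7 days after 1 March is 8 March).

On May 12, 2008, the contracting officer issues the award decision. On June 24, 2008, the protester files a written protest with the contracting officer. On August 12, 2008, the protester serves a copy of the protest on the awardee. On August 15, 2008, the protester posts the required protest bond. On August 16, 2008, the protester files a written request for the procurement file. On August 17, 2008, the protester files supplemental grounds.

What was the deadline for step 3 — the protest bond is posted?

September 11, 2008

Step 3 runs from August 12, 2008, when the protest is served on the awardee. 30 days after August 12, 2008 is September 11, 2008.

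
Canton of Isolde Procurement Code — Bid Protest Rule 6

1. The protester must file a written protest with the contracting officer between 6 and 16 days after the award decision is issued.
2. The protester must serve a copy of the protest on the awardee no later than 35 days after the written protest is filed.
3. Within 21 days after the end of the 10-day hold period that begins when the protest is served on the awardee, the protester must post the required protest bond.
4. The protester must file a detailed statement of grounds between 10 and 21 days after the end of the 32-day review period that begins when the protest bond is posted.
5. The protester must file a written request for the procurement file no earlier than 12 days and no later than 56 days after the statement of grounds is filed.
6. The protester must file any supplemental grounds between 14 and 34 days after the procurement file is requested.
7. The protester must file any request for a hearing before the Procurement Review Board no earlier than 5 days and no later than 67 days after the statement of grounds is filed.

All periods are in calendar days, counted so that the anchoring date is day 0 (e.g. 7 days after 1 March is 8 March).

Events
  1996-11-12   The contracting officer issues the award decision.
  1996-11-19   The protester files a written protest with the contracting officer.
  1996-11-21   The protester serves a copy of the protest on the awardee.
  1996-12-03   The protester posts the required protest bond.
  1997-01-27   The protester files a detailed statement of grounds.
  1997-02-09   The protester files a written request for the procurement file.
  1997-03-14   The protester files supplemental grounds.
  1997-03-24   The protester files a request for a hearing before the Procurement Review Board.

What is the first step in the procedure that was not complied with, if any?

(1) the permitted window runs from 1996-11-12 + 6 = 1996-11-18 to 1996-11-12 + 16 = 1996-11-28; 1996-11-19 falls inside that range.
(2) due by 1996-11-19 + 35 days = 1996-12-24; 1996-11-21 is within that limit.
(3) due by 1996-12-01 + 21 days = 1996-12-22; 1996-12-03 is within that limit.
(4) the permitted window runs from 1997-01-04 + 10 = 1997-01-14 to 1997-01-04 + 21 = 1997-01-25; 1997-01-27 is 2 days past the end of the window.
The analysis stops there.

Step 4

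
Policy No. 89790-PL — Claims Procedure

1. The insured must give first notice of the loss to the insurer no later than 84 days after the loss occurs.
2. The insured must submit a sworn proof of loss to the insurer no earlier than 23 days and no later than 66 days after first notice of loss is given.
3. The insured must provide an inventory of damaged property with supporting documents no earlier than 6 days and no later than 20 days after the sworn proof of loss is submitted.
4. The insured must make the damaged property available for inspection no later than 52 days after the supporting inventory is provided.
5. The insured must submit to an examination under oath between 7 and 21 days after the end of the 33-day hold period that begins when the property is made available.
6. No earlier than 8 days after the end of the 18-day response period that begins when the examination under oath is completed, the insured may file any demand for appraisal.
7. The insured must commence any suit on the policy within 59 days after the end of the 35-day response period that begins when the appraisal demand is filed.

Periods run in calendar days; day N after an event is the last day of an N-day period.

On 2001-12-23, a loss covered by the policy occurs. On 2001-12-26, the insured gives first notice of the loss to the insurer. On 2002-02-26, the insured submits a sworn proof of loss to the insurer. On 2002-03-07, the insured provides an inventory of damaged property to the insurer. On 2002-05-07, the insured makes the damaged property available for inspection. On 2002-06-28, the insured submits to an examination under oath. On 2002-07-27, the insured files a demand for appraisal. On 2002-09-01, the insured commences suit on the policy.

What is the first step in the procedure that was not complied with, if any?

Step 1 — counting 84 days from 2001-12-23 (when the loss occurs) gives a deadline of 2002-03-17; 2001-12-26 is within that limit.
Step 2 — 23 and 66 days from 2001-12-26 (when first notice of loss is given) are 2002-01-18 and 2002-03-02 respectively; done 2002-02-26, which is between those dates.
Step 3 — 6 and 20 days from 2002-02-26 (when the sworn proof of loss is submitted) are 2002-03-04 and 2002-03-18 respectively; 2002-03-07 falls inside that range.
Step 4 — counting 52 days from 2002-03-07 (when the supporting inventory is provided) gives a deadline of 2002-04-28; done 2002-05-07 — 9 days late.
That is the first point of non-compliance.

Step 4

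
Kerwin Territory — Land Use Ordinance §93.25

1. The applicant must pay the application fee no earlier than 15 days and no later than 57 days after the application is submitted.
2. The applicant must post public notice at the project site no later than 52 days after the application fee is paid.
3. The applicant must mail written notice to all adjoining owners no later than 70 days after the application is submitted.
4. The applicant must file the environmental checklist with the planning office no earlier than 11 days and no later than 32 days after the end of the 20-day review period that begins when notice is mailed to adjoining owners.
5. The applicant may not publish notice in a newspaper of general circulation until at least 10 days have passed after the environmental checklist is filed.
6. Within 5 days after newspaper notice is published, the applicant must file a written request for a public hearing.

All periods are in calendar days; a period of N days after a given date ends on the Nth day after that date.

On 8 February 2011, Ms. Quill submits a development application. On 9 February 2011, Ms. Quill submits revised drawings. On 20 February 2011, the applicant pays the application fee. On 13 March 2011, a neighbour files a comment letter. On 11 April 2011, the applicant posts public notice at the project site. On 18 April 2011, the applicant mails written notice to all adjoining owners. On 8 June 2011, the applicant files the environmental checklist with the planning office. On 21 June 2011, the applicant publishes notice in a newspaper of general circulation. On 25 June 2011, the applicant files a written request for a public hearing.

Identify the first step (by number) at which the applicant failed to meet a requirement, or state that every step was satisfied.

Step 1

(1) the permitted window runs from 8 February 2011 + 15 = 23 February 2011 to 8 February 2011 + 57 = 6 April 2011; done 20 February 2011 — 3 days before the window opened.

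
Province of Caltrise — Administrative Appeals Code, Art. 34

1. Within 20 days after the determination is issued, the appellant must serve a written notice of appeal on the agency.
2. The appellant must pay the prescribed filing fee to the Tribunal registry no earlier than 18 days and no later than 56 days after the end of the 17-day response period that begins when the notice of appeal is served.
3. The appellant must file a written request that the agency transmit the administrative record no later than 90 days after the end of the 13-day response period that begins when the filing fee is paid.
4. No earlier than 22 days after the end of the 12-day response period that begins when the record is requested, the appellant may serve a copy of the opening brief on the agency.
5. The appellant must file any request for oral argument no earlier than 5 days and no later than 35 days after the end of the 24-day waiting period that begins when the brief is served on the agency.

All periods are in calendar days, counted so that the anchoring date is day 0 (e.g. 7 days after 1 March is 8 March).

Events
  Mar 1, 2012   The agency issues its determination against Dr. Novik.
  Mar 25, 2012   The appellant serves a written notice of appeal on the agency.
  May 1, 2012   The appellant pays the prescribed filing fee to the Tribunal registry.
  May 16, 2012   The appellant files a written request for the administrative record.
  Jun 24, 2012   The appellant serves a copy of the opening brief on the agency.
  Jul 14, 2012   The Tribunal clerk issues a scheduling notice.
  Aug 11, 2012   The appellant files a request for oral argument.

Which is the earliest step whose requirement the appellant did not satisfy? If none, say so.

Step 1 — counting 20 days from Mar 1, 2012 (when the determination is issued) gives a deadline of Mar 21, 2012; Mar 25, 2012 misses that deadline by 4 days.
No need to go further; step 1 was not satisfied.

Step 1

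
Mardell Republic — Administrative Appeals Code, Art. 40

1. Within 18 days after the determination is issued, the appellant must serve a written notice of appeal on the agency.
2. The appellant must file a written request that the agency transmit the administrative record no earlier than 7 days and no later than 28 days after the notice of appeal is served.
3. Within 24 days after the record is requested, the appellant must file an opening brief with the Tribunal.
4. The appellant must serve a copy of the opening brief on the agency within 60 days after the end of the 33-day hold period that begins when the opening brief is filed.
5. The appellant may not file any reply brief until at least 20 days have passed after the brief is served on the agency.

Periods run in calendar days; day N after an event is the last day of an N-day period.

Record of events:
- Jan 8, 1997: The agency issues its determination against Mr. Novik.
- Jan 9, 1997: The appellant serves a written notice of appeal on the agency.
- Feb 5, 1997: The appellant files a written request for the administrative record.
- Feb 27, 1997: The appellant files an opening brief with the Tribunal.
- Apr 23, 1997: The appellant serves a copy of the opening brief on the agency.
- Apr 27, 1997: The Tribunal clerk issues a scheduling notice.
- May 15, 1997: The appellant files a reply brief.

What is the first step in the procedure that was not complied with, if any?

None — every step was satisfied

Step 1: 18 days after Jan 8, 1997 (when the determination is issued) is Jan 26, 1997; Jan 9, 1997 is within that limit.
Step 2: the window is 7–28 days after Jan 9, 1997 (when the notice of appeal is served), so Jan 16, 1997 through Feb 6, 1997; done Feb 5, 1997, which is between those dates.
Step 3: 24 days after Feb 5, 1997 (when the record is requested) is Mar 1, 1997; Feb 27, 1997 is within that limit.
Step 4: 60 days after Apr 1, 1997 (end of the 33-day hold period, which began when the opening brief is filed on Feb 27, 1997) is May 31, 1997; done Apr 23, 1997 — timely.
Step 5: the earliest permitted date is 20 days after Apr 23, 1997 (when the brief is served on the agency), i.e. May 13, 1997; done May 15, 1997 — permitted.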